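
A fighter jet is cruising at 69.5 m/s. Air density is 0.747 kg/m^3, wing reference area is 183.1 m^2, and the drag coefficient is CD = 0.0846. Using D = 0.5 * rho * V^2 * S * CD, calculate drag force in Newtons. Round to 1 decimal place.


Step 1: Dynamic pressure q = 0.5 * 0.747 * 69.5^2 = 1804.0984 Pa
Step 2: Drag D = q * S * CD = 1804.0984 * 183.1 * 0.0846
Step 3: D = 27946.0 N

27946.0


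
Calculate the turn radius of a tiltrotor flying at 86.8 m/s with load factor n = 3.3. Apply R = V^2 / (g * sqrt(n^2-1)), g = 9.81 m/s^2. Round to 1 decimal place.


Step 1: V^2 = 86.8^2 = 7534.24
Step 2: n^2 - 1 = 3.3^2 - 1 = 9.89
Step 3: sqrt(9.89) = 3.144837
Step 4: R = 7534.24 / (9.81 * 3.144837) = 244.2 m

244.2


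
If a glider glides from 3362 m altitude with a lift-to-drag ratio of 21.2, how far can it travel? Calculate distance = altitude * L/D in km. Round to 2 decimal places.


Step 1: Glide distance = altitude * L/D = 3362 * 21.2 = 71274.4 m
Step 2: Convert to km: 71274.4 / 1000 = 71.27 km

71.27


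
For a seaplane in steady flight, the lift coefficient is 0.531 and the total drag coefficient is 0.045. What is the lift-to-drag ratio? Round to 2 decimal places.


Step 1: L/D = CL / CD = 0.531 / 0.045
Step 2: L/D = 11.80

11.80


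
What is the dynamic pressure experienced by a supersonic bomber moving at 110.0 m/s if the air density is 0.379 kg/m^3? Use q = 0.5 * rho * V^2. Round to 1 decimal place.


Step 1: V^2 = 110.0^2 = 12100.0
Step 2: q = 0.5 * 0.379 * 12100.0
Step 3: q = 2293.0 Pa

2293.0


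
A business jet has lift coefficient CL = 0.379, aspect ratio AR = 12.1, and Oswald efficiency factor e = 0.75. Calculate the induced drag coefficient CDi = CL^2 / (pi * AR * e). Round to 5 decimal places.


Step 1: CL^2 = 0.379^2 = 0.143641
Step 2: pi * AR * e = 3.14159 * 12.1 * 0.75 = 28.509953
Step 3: CDi = 0.143641 / 28.509953 = 0.00504

0.00504


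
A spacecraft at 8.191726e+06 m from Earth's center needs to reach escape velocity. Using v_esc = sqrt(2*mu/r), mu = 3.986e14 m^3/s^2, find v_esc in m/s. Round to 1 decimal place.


Step 1: 2*mu/r = 2 * 3.986e14 / 8.191726e+06 = 97317708.1362
Step 2: v_esc = sqrt(97317708.1362) = 9865.0 m/s

9865.0


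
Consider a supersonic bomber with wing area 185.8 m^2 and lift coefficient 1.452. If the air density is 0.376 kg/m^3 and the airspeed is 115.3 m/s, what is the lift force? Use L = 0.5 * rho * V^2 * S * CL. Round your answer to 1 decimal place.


Step 1: Calculate dynamic pressure q = 0.5 * 0.376 * 115.3^2 = 0.5 * 0.376 * 13294.09 = 2499.2889 Pa
Step 2: Multiply by wing area and lift coefficient: L = 2499.2889 * 185.8 * 1.452
Step 3: L = 464367.8813 * 1.452 = 674262.2 N

674262.2


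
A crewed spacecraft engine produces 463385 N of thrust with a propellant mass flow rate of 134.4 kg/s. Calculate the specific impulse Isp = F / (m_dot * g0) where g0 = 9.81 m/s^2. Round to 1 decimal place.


Step 1: m_dot * g0 = 134.4 * 9.81 = 1318.46
Step 2: Isp = 463385 / 1318.46 = 351.5 s

351.5


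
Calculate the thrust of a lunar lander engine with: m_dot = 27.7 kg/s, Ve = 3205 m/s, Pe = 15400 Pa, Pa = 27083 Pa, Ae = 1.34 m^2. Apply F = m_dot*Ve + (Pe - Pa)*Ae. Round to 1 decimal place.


Step 1: Momentum thrust = m_dot * Ve = 27.7 * 3205 = 88778.5 N
Step 2: Pressure thrust = (Pe - Pa) * Ae = (15400 - 27083) * 1.34 = -15655.22 N
Step 3: Total thrust F = 88778.5 + -15655.22 = 73123.3 N

73123.3


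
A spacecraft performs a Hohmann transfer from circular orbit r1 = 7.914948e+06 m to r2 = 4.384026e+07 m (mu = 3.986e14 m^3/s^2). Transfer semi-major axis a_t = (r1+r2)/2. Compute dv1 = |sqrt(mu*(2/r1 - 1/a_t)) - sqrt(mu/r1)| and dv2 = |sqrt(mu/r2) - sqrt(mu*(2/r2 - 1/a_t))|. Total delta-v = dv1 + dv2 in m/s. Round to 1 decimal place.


Step 1: Transfer semi-major axis a_t = (7.914948e+06 + 4.384026e+07) / 2 = 2.587760e+07 m
Step 2: v1 (circular at r1) = sqrt(mu/r1) = 7096.51 m/s
Step 3: v_t1 = sqrt(mu*(2/r1 - 1/a_t)) = 9236.75 m/s
Step 4: dv1 = |9236.75 - 7096.51| = 2140.24 m/s
Step 5: v2 (circular at r2) = 3015.31 m/s, v_t2 = 1667.61 m/s
Step 6: dv2 = |3015.31 - 1667.61| = 1347.7 m/s
Step 7: Total delta-v = 2140.24 + 1347.7 = 3487.9 m/s

3487.9


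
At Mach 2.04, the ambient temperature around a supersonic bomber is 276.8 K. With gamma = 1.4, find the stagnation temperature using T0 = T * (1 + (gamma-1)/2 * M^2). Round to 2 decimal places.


Step 1: (gamma-1)/2 = 0.2
Step 2: M^2 = 4.1616
Step 3: 1 + 0.2 * 4.1616 = 1.83232
Step 4: T0 = 276.8 * 1.83232 = 507.19 K

507.19


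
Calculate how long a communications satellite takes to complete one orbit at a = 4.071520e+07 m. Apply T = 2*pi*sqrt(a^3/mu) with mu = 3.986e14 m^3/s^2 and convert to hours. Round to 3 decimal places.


Step 1: a^3 / mu = 6.749471e+22 / 3.986e14 = 1.693294e+08
Step 2: sqrt(1.693294e+08) = 13012.6639 s
Step 3: T = 2*pi * 13012.6639 = 81760.98 s
Step 4: T in hours = 81760.98 / 3600 = 22.711 hours

22.711


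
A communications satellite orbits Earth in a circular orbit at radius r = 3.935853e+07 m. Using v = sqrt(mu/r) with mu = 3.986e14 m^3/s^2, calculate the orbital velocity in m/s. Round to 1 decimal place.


Step 1: mu / r = 3.986e14 / 3.935853e+07 = 10127410.7544
Step 2: v = sqrt(10127410.7544) = 3182.4 m/s

3182.4


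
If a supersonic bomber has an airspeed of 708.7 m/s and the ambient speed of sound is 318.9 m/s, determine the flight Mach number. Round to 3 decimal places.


Step 1: M = V / a = 708.7 / 318.9
Step 2: M = 2.222

2.222


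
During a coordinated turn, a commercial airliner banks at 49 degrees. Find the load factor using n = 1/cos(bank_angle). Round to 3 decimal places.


Step 1: Convert 49 degrees to radians = 0.855211
Step 2: cos(49 deg) = 0.656059
Step 3: n = 1 / 0.656059 = 1.524

1.524


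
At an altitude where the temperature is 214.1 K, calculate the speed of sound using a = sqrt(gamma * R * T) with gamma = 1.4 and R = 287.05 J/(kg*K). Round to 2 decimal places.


Step 1: gamma * R * T = 1.4 * 287.05 * 214.1 = 86040.367
Step 2: a = sqrt(86040.367) = 293.33 m/s

293.33


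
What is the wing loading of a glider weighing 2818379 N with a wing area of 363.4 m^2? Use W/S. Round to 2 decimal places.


Step 1: Wing loading = W / S = 2818379 / 363.4
Step 2: Wing loading = 7755.58 N/m^2

7755.58


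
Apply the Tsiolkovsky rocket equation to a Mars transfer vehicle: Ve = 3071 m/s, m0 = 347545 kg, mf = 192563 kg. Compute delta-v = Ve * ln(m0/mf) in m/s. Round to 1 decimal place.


Step 1: Mass ratio m0/mf = 347545 / 192563 = 1.804838
Step 2: ln(1.804838) = 0.590471
Step 3: delta-v = 3071 * 0.590471 = 1813.3 m/s

1813.3


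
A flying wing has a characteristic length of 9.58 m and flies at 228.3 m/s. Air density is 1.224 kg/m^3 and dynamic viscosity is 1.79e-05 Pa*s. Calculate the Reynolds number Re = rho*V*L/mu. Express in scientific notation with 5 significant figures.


Step 1: Numerator = rho * V * L = 1.224 * 228.3 * 9.58 = 2677.027536
Step 2: Re = 2677.027536 / 1.79e-05
Step 3: Re = 1.4955e+08

1.4955e+08


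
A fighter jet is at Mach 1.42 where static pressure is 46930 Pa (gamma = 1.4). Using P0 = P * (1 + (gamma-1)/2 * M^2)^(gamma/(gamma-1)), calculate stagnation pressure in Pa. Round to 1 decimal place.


Step 1: (gamma-1)/2 * M^2 = 0.2 * 2.0164 = 0.40328
Step 2: 1 + 0.40328 = 1.40328
Step 3: Exponent gamma/(gamma-1) = 3.5
Step 4: P0 = 46930 * 1.40328^3.5 = 153622.8 Pa

153622.8


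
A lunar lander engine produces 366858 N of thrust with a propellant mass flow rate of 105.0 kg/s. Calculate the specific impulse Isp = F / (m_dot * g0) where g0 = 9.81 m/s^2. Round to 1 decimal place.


Step 1: m_dot * g0 = 105.0 * 9.81 = 1030.05
Step 2: Isp = 366858 / 1030.05 = 356.2 s

356.2


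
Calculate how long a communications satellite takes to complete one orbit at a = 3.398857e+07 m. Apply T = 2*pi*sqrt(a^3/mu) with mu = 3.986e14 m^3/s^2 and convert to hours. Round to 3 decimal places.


Step 1: a^3 / mu = 3.926437e+22 / 3.986e14 = 9.850571e+07
Step 2: sqrt(9.850571e+07) = 9925.004 s
Step 3: T = 2*pi * 9925.004 = 62360.64 s
Step 4: T in hours = 62360.64 / 3600 = 17.322 hours

17.322


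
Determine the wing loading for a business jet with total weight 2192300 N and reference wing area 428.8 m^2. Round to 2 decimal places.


Step 1: Wing loading = W / S = 2192300 / 428.8
Step 2: Wing loading = 5112.64 N/m^2

5112.64


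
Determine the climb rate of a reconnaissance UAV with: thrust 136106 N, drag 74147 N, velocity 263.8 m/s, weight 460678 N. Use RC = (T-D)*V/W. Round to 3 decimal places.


Step 1: Excess thrust = T - D = 136106 - 74147 = 61959 N
Step 2: Excess power = 61959 * 263.8 = 16344784.2 W
Step 3: RC = 16344784.2 / 460678 = 35.480 m/s

35.480


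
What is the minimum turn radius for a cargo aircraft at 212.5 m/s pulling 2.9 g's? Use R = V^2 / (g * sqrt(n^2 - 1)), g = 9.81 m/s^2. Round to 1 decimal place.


Step 1: V^2 = 212.5^2 = 45156.25
Step 2: n^2 - 1 = 2.9^2 - 1 = 7.41
Step 3: sqrt(7.41) = 2.722132
Step 4: R = 45156.25 / (9.81 * 2.722132) = 1691.0 m

1691.0


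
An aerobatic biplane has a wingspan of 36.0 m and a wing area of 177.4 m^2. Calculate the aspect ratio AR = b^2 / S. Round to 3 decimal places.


Step 1: b^2 = 36.0^2 = 1296.0
Step 2: AR = 1296.0 / 177.4 = 7.306

7.306


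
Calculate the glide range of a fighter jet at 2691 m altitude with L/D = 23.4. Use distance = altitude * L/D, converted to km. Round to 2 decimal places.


Step 1: Glide distance = altitude * L/D = 2691 * 23.4 = 62969.4 m
Step 2: Convert to km: 62969.4 / 1000 = 62.97 km

62.97


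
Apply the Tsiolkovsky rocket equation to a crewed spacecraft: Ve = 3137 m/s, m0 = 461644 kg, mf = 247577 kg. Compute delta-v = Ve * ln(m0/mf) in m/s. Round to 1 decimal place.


Step 1: Mass ratio m0/mf = 461644 / 247577 = 1.864648
Step 2: ln(1.864648) = 0.623072
Step 3: delta-v = 3137 * 0.623072 = 1954.6 m/s

1954.6


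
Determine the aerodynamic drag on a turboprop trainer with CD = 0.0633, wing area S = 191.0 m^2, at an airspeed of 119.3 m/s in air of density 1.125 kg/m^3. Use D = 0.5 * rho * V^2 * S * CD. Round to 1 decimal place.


Step 1: Dynamic pressure q = 0.5 * 1.125 * 119.3^2 = 8005.7756 Pa
Step 2: Drag D = q * S * CD = 8005.7756 * 191.0 * 0.0633
Step 3: D = 96792.2 N

96792.2


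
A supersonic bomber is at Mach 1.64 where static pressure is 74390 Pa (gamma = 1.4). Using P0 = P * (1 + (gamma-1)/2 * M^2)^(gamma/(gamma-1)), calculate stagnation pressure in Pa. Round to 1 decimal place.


Step 1: (gamma-1)/2 * M^2 = 0.2 * 2.6896 = 0.53792
Step 2: 1 + 0.53792 = 1.53792
Step 3: Exponent gamma/(gamma-1) = 3.5
Step 4: P0 = 74390 * 1.53792^3.5 = 335569.6 Pa

335569.6


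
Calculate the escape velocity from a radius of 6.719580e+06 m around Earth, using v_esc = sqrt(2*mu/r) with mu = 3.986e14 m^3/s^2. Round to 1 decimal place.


Step 1: 2*mu/r = 2 * 3.986e14 / 6.719580e+06 = 118638367.2789
Step 2: v_esc = sqrt(118638367.2789) = 10892.1 m/s

10892.1


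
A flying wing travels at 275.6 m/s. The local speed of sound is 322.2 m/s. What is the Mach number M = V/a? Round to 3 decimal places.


Step 1: M = V / a = 275.6 / 322.2
Step 2: M = 0.855

0.855


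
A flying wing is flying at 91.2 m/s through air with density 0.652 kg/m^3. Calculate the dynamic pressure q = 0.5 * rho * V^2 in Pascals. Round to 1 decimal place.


Step 1: V^2 = 91.2^2 = 8317.44
Step 2: q = 0.5 * 0.652 * 8317.44
Step 3: q = 2711.5 Pa

2711.5


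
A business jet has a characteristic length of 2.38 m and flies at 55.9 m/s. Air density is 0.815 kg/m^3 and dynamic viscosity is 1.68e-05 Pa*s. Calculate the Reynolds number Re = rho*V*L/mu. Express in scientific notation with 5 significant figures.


Step 1: Numerator = rho * V * L = 0.815 * 55.9 * 2.38 = 108.42923
Step 2: Re = 108.42923 / 1.68e-05
Step 3: Re = 6.4541e+06

6.4541e+06


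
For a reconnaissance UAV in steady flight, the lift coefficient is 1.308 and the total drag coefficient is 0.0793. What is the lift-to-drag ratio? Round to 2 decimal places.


Step 1: L/D = CL / CD = 1.308 / 0.0793
Step 2: L/D = 16.49

16.49


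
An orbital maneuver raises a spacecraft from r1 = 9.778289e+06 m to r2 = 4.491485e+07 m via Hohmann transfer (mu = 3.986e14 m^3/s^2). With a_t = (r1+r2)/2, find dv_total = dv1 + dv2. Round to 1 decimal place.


Step 1: Transfer semi-major axis a_t = (9.778289e+06 + 4.491485e+07) / 2 = 2.734657e+07 m
Step 2: v1 (circular at r1) = sqrt(mu/r1) = 6384.65 m/s
Step 3: v_t1 = sqrt(mu*(2/r1 - 1/a_t)) = 8182.4 m/s
Step 4: dv1 = |8182.4 - 6384.65| = 1797.75 m/s
Step 5: v2 (circular at r2) = 2979.02 m/s, v_t2 = 1781.37 m/s
Step 6: dv2 = |2979.02 - 1781.37| = 1197.65 m/s
Step 7: Total delta-v = 1797.75 + 1197.65 = 2995.4 m/s

2995.4


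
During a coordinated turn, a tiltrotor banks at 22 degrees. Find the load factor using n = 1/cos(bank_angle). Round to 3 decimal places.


Step 1: Convert 22 degrees to radians = 0.383972
Step 2: cos(22 deg) = 0.927184
Step 3: n = 1 / 0.927184 = 1.079

1.079


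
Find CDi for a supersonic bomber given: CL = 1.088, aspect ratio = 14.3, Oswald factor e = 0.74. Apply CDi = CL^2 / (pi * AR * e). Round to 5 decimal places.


Step 1: CL^2 = 1.088^2 = 1.183744
Step 2: pi * AR * e = 3.14159 * 14.3 * 0.74 = 33.244333
Step 3: CDi = 1.183744 / 33.244333 = 0.03561

0.03561


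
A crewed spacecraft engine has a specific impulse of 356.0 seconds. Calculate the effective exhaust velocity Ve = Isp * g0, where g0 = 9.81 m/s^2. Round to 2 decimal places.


Step 1: Ve = Isp * g0 = 356.0 * 9.81
Step 2: Ve = 3492.36 m/s

3492.36


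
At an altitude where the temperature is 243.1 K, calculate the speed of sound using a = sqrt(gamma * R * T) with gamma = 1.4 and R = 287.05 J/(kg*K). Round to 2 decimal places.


Step 1: gamma * R * T = 1.4 * 287.05 * 243.1 = 97694.597
Step 2: a = sqrt(97694.597) = 312.56 m/s

312.56


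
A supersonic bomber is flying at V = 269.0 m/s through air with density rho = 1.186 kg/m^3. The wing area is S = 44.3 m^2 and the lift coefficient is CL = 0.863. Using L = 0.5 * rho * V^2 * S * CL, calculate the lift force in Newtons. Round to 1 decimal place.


Step 1: Calculate dynamic pressure q = 0.5 * 1.186 * 269.0^2 = 0.5 * 1.186 * 72361.0 = 42910.073 Pa
Step 2: Multiply by wing area and lift coefficient: L = 42910.073 * 44.3 * 0.863
Step 3: L = 1900916.2339 * 0.863 = 1640490.7 N

1640490.7


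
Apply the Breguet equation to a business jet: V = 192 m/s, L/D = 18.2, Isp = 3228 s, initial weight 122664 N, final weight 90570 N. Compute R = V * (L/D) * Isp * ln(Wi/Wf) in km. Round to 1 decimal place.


Step 1: Coefficient = V * (L/D) * Isp = 192 * 18.2 * 3228 = 11279923.2 m
Step 2: Wi/Wf = 122664 / 90570 = 1.354356
Step 3: ln(1.354356) = 0.303326
Step 4: R = 11279923.2 * 0.303326 = 3421492.6 m = 3421.5 km

3421.5


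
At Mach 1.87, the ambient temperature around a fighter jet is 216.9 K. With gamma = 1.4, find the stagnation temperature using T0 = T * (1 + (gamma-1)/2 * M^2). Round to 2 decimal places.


Step 1: (gamma-1)/2 = 0.2
Step 2: M^2 = 3.4969
Step 3: 1 + 0.2 * 3.4969 = 1.69938
Step 4: T0 = 216.9 * 1.69938 = 368.60 K

368.60


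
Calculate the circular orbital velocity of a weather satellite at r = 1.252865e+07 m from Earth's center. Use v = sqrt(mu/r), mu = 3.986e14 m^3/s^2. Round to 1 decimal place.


Step 1: mu / r = 3.986e14 / 1.252865e+07 = 31815079.837
Step 2: v = sqrt(31815079.837) = 5640.5 m/s

5640.5


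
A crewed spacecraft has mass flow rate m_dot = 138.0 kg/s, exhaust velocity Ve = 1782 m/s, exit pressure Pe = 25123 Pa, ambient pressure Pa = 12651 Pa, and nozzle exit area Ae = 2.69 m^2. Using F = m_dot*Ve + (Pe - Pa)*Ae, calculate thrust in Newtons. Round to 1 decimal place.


Step 1: Momentum thrust = m_dot * Ve = 138.0 * 1782 = 245916.0 N
Step 2: Pressure thrust = (Pe - Pa) * Ae = (25123 - 12651) * 2.69 = 33549.68 N
Step 3: Total thrust F = 245916.0 + 33549.68 = 279465.7 N

279465.7


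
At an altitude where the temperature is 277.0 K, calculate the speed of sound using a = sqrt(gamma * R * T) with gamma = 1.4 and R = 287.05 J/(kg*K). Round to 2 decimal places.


Step 1: gamma * R * T = 1.4 * 287.05 * 277.0 = 111317.99
Step 2: a = sqrt(111317.99) = 333.64 m/s

333.64


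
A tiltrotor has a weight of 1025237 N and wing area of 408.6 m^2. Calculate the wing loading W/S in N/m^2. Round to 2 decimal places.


Step 1: Wing loading = W / S = 1025237 / 408.6
Step 2: Wing loading = 2509.15 N/m^2

2509.15


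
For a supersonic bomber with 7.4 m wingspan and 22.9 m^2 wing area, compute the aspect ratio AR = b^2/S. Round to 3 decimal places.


Step 1: b^2 = 7.4^2 = 54.76
Step 2: AR = 54.76 / 22.9 = 2.391

2.391


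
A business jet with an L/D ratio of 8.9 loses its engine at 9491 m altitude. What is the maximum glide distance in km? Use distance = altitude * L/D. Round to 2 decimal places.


Step 1: Glide distance = altitude * L/D = 9491 * 8.9 = 84469.9 m
Step 2: Convert to km: 84469.9 / 1000 = 84.47 km

84.47


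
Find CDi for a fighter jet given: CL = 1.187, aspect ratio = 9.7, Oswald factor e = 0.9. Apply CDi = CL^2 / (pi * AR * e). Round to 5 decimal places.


Step 1: CL^2 = 1.187^2 = 1.408969
Step 2: pi * AR * e = 3.14159 * 9.7 * 0.9 = 27.426104
Step 3: CDi = 1.408969 / 27.426104 = 0.05137

0.05137


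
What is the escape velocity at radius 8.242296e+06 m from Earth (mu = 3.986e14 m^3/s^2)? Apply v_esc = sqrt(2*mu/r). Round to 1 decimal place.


Step 1: 2*mu/r = 2 * 3.986e14 / 8.242296e+06 = 96720622.5062
Step 2: v_esc = sqrt(96720622.5062) = 9834.7 m/s

9834.7


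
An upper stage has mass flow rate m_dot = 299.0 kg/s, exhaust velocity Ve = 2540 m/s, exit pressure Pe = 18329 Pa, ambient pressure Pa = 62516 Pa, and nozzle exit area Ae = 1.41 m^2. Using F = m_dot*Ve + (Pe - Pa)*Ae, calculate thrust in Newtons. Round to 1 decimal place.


Step 1: Momentum thrust = m_dot * Ve = 299.0 * 2540 = 759460.0 N
Step 2: Pressure thrust = (Pe - Pa) * Ae = (18329 - 62516) * 1.41 = -62303.67 N
Step 3: Total thrust F = 759460.0 + -62303.67 = 697156.3 N

697156.3


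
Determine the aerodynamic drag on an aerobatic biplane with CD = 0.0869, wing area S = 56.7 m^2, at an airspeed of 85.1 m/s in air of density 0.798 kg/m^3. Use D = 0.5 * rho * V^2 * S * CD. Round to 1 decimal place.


Step 1: Dynamic pressure q = 0.5 * 0.798 * 85.1^2 = 2889.562 Pa
Step 2: Drag D = q * S * CD = 2889.562 * 56.7 * 0.0869
Step 3: D = 14237.5 N

14237.5


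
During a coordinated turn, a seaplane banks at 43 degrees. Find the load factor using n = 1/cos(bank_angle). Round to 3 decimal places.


Step 1: Convert 43 degrees to radians = 0.750492
Step 2: cos(43 deg) = 0.731354
Step 3: n = 1 / 0.731354 = 1.367

1.367


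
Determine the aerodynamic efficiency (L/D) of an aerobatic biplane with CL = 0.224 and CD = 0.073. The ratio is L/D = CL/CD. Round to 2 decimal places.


Step 1: L/D = CL / CD = 0.224 / 0.073
Step 2: L/D = 3.07

3.07


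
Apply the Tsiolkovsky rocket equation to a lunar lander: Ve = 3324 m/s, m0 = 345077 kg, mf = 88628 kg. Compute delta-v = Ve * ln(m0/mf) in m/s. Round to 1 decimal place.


Step 1: Mass ratio m0/mf = 345077 / 88628 = 3.893544
Step 2: ln(3.893544) = 1.35932
Step 3: delta-v = 3324 * 1.35932 = 4518.4 m/s

4518.4


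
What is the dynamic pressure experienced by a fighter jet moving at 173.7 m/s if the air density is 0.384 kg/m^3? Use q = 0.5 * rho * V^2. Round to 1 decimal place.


Step 1: V^2 = 173.7^2 = 30171.69
Step 2: q = 0.5 * 0.384 * 30171.69
Step 3: q = 5793.0 Pa

5793.0


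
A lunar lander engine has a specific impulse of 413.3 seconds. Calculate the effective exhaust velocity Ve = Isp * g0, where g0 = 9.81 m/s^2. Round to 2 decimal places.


Step 1: Ve = Isp * g0 = 413.3 * 9.81
Step 2: Ve = 4054.47 m/s

4054.47


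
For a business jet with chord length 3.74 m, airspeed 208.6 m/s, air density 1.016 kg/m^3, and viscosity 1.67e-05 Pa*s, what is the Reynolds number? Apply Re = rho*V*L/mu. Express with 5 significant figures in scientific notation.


Step 1: Numerator = rho * V * L = 1.016 * 208.6 * 3.74 = 792.646624
Step 2: Re = 792.646624 / 1.67e-05
Step 3: Re = 4.7464e+07

4.7464e+07


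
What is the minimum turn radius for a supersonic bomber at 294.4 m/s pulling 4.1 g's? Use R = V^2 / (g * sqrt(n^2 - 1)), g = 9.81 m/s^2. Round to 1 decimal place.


Step 1: V^2 = 294.4^2 = 86671.36
Step 2: n^2 - 1 = 4.1^2 - 1 = 15.81
Step 3: sqrt(15.81) = 3.976179
Step 4: R = 86671.36 / (9.81 * 3.976179) = 2222.0 m

2222.0


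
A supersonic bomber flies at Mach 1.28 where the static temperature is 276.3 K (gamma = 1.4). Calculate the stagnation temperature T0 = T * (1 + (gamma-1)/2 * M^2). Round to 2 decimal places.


Step 1: (gamma-1)/2 = 0.2
Step 2: M^2 = 1.6384
Step 3: 1 + 0.2 * 1.6384 = 1.32768
Step 4: T0 = 276.3 * 1.32768 = 366.84 K

366.84


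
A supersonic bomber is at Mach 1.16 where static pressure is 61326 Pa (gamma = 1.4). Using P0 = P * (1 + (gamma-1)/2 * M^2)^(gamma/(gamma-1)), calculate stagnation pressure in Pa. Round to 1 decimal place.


Step 1: (gamma-1)/2 * M^2 = 0.2 * 1.3456 = 0.26912
Step 2: 1 + 0.26912 = 1.26912
Step 3: Exponent gamma/(gamma-1) = 3.5
Step 4: P0 = 61326 * 1.26912^3.5 = 141222.5 Pa

141222.5


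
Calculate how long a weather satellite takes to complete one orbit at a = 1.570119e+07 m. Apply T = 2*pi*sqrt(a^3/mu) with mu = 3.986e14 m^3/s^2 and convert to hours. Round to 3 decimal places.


Step 1: a^3 / mu = 3.870773e+21 / 3.986e14 = 9.710921e+06
Step 2: sqrt(9.710921e+06) = 3116.235 s
Step 3: T = 2*pi * 3116.235 = 19579.88 s
Step 4: T in hours = 19579.88 / 3600 = 5.439 hours

5.439


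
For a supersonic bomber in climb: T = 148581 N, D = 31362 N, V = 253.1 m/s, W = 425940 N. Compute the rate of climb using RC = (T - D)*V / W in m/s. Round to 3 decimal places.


Step 1: Excess thrust = T - D = 148581 - 31362 = 117219 N
Step 2: Excess power = 117219 * 253.1 = 29668128.9 W
Step 3: RC = 29668128.9 / 425940 = 69.653 m/s

69.653


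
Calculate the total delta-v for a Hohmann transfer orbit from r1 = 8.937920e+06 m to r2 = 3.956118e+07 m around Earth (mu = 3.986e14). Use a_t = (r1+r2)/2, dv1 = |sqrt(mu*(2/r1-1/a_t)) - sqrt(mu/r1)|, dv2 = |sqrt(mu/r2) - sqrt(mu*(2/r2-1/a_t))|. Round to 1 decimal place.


Step 1: Transfer semi-major axis a_t = (8.937920e+06 + 3.956118e+07) / 2 = 2.424955e+07 m
Step 2: v1 (circular at r1) = sqrt(mu/r1) = 6678.06 m/s
Step 3: v_t1 = sqrt(mu*(2/r1 - 1/a_t)) = 8529.69 m/s
Step 4: dv1 = |8529.69 - 6678.06| = 1851.63 m/s
Step 5: v2 (circular at r2) = 3174.2 m/s, v_t2 = 1927.08 m/s
Step 6: dv2 = |3174.2 - 1927.08| = 1247.12 m/s
Step 7: Total delta-v = 1851.63 + 1247.12 = 3098.7 m/s

3098.7


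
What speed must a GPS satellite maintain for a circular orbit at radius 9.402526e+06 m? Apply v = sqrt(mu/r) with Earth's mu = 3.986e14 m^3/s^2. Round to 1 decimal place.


Step 1: mu / r = 3.986e14 / 9.402526e+06 = 42392863.3646
Step 2: v = sqrt(42392863.3646) = 6511.0 m/s

6511.0


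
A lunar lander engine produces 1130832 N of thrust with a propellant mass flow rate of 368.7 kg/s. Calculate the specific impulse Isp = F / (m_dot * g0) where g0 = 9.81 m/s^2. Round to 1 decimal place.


Step 1: m_dot * g0 = 368.7 * 9.81 = 3616.95
Step 2: Isp = 1130832 / 3616.95 = 312.6 s

312.6


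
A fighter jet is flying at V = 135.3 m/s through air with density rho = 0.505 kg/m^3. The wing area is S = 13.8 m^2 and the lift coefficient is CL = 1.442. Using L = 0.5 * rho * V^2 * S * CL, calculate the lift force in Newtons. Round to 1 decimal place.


Step 1: Calculate dynamic pressure q = 0.5 * 0.505 * 135.3^2 = 0.5 * 0.505 * 18306.09 = 4622.2877 Pa
Step 2: Multiply by wing area and lift coefficient: L = 4622.2877 * 13.8 * 1.442
Step 3: L = 63787.5706 * 1.442 = 91981.7 N

91981.7


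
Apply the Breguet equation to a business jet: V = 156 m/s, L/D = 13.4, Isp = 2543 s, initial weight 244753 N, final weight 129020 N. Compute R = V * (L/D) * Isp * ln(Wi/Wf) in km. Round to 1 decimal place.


Step 1: Coefficient = V * (L/D) * Isp = 156 * 13.4 * 2543 = 5315887.2 m
Step 2: Wi/Wf = 244753 / 129020 = 1.897016
Step 3: ln(1.897016) = 0.640282
Step 4: R = 5315887.2 * 0.640282 = 3403667.5 m = 3403.7 km

3403.7


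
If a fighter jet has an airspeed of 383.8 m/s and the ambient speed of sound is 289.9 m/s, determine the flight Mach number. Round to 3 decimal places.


Step 1: M = V / a = 383.8 / 289.9
Step 2: M = 1.324

1.324


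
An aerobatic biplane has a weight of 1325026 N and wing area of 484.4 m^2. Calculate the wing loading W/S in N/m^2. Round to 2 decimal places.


Step 1: Wing loading = W / S = 1325026 / 484.4
Step 2: Wing loading = 2735.40 N/m^2

2735.40


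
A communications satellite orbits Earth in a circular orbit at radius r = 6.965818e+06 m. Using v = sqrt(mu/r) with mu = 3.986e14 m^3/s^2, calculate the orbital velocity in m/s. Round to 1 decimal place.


Step 1: mu / r = 3.986e14 / 6.965818e+06 = 57222281.7191
Step 2: v = sqrt(57222281.7191) = 7564.5 m/s

7564.5


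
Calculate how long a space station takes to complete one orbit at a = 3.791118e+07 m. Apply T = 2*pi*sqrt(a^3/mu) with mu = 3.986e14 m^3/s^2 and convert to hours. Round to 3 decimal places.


Step 1: a^3 / mu = 5.448813e+22 / 3.986e14 = 1.366988e+08
Step 2: sqrt(1.366988e+08) = 11691.825 s
Step 3: T = 2*pi * 11691.825 = 73461.9 s
Step 4: T in hours = 73461.9 / 3600 = 20.406 hours

20.406


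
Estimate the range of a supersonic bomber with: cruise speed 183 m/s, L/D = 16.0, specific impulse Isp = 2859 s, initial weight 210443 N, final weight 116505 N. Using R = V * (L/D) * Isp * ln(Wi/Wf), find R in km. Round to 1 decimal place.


Step 1: Coefficient = V * (L/D) * Isp = 183 * 16.0 * 2859 = 8371152.0 m
Step 2: Wi/Wf = 210443 / 116505 = 1.8063
Step 3: ln(1.8063) = 0.591281
Step 4: R = 8371152.0 * 0.591281 = 4949700.1 m = 4949.7 km

4949.7


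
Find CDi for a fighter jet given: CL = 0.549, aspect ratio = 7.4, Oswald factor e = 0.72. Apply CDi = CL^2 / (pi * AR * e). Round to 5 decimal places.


Step 1: CL^2 = 0.549^2 = 0.301401
Step 2: pi * AR * e = 3.14159 * 7.4 * 0.72 = 16.738406
Step 3: CDi = 0.301401 / 16.738406 = 0.01801

0.01801


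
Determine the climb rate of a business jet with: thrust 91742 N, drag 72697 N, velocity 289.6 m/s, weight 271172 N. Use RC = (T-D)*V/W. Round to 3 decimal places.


Step 1: Excess thrust = T - D = 91742 - 72697 = 19045 N
Step 2: Excess power = 19045 * 289.6 = 5515432.0 W
Step 3: RC = 5515432.0 / 271172 = 20.339 m/s

20.339


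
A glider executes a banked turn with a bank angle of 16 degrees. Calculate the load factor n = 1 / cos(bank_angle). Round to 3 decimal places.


Step 1: Convert 16 degrees to radians = 0.279253
Step 2: cos(16 deg) = 0.961262
Step 3: n = 1 / 0.961262 = 1.040

1.040


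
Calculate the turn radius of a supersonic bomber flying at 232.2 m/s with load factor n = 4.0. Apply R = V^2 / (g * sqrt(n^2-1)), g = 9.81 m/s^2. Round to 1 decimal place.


Step 1: V^2 = 232.2^2 = 53916.84
Step 2: n^2 - 1 = 4.0^2 - 1 = 15.0
Step 3: sqrt(15.0) = 3.872983
Step 4: R = 53916.84 / (9.81 * 3.872983) = 1419.1 m

1419.1


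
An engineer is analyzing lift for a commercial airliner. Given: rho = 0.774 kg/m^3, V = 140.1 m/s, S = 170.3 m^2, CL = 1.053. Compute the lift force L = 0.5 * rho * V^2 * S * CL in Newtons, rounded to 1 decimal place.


Step 1: Calculate dynamic pressure q = 0.5 * 0.774 * 140.1^2 = 0.5 * 0.774 * 19628.01 = 7596.0399 Pa
Step 2: Multiply by wing area and lift coefficient: L = 7596.0399 * 170.3 * 1.053
Step 3: L = 1293605.5899 * 1.053 = 1362166.7 N

1362166.7


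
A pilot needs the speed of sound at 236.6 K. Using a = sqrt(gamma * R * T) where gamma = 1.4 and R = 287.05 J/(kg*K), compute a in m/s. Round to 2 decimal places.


Step 1: gamma * R * T = 1.4 * 287.05 * 236.6 = 95082.442
Step 2: a = sqrt(95082.442) = 308.35 m/s

308.35


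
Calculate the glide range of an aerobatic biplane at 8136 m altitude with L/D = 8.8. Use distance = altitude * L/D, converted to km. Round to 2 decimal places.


Step 1: Glide distance = altitude * L/D = 8136 * 8.8 = 71596.8 m
Step 2: Convert to km: 71596.8 / 1000 = 71.60 km

71.60


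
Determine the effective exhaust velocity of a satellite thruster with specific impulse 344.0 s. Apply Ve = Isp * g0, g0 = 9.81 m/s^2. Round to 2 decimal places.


Step 1: Ve = Isp * g0 = 344.0 * 9.81
Step 2: Ve = 3374.64 m/s

3374.64


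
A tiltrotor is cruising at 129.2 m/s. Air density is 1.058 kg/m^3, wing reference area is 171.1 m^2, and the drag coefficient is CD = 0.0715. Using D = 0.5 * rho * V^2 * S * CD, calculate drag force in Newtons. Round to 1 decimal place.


Step 1: Dynamic pressure q = 0.5 * 1.058 * 129.2^2 = 8830.4066 Pa
Step 2: Drag D = q * S * CD = 8830.4066 * 171.1 * 0.0715
Step 3: D = 108028.1 N

108028.1


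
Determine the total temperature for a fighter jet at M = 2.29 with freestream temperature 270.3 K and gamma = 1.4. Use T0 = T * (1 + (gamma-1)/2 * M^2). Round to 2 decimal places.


Step 1: (gamma-1)/2 = 0.2
Step 2: M^2 = 5.2441
Step 3: 1 + 0.2 * 5.2441 = 2.04882
Step 4: T0 = 270.3 * 2.04882 = 553.80 K

553.80


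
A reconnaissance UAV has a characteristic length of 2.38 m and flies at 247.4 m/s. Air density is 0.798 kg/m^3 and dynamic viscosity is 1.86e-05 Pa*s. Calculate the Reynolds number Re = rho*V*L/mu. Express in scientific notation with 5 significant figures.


Step 1: Numerator = rho * V * L = 0.798 * 247.4 * 2.38 = 469.871976
Step 2: Re = 469.871976 / 1.86e-05
Step 3: Re = 2.5262e+07

2.5262e+07


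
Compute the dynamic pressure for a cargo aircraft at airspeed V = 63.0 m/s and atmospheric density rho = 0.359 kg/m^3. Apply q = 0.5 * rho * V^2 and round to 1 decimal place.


Step 1: V^2 = 63.0^2 = 3969.0
Step 2: q = 0.5 * 0.359 * 3969.0
Step 3: q = 712.4 Pa

712.4


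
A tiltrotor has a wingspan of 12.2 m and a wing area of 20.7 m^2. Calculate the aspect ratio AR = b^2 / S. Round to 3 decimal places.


Step 1: b^2 = 12.2^2 = 148.84
Step 2: AR = 148.84 / 20.7 = 7.190

7.190


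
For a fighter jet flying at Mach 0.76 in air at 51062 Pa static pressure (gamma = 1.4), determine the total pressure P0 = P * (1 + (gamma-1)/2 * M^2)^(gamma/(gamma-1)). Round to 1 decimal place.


Step 1: (gamma-1)/2 * M^2 = 0.2 * 0.5776 = 0.11552
Step 2: 1 + 0.11552 = 1.11552
Step 3: Exponent gamma/(gamma-1) = 3.5
Step 4: P0 = 51062 * 1.11552^3.5 = 74863.2 Pa

74863.2


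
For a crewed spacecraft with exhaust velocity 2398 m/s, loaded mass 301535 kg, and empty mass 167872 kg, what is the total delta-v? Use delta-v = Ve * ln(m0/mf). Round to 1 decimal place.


Step 1: Mass ratio m0/mf = 301535 / 167872 = 1.79622
Step 2: ln(1.79622) = 0.585684
Step 3: delta-v = 2398 * 0.585684 = 1404.5 m/s

1404.5


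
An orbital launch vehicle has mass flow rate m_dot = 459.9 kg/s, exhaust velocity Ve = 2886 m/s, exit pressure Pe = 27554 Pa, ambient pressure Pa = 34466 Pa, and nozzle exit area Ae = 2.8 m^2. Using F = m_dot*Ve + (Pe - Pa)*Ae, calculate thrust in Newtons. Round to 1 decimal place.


Step 1: Momentum thrust = m_dot * Ve = 459.9 * 2886 = 1327271.4 N
Step 2: Pressure thrust = (Pe - Pa) * Ae = (27554 - 34466) * 2.8 = -19353.6 N
Step 3: Total thrust F = 1327271.4 + -19353.6 = 1307917.8 N

1307917.8


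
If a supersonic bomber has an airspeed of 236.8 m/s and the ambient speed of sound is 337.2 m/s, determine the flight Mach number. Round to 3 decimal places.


Step 1: M = V / a = 236.8 / 337.2
Step 2: M = 0.702

0.702


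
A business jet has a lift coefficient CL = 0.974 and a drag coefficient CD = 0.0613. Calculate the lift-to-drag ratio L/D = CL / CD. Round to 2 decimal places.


Step 1: L/D = CL / CD = 0.974 / 0.0613
Step 2: L/D = 15.89

15.89


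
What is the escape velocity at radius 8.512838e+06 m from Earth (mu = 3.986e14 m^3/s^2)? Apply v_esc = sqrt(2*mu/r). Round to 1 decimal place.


Step 1: 2*mu/r = 2 * 3.986e14 / 8.512838e+06 = 93646795.581
Step 2: v_esc = sqrt(93646795.581) = 9677.1 m/s

9677.1


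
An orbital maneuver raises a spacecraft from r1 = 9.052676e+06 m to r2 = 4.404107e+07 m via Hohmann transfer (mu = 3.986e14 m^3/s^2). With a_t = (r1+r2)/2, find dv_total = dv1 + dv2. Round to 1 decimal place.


Step 1: Transfer semi-major axis a_t = (9.052676e+06 + 4.404107e+07) / 2 = 2.654687e+07 m
Step 2: v1 (circular at r1) = sqrt(mu/r1) = 6635.6 m/s
Step 3: v_t1 = sqrt(mu*(2/r1 - 1/a_t)) = 8546.78 m/s
Step 4: dv1 = |8546.78 - 6635.6| = 1911.18 m/s
Step 5: v2 (circular at r2) = 3008.43 m/s, v_t2 = 1756.8 m/s
Step 6: dv2 = |3008.43 - 1756.8| = 1251.63 m/s
Step 7: Total delta-v = 1911.18 + 1251.63 = 3162.8 m/s

3162.8


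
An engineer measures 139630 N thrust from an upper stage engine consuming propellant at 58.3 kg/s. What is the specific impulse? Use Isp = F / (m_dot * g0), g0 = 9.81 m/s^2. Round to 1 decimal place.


Step 1: m_dot * g0 = 58.3 * 9.81 = 571.92
Step 2: Isp = 139630 / 571.92 = 244.1 s

244.1


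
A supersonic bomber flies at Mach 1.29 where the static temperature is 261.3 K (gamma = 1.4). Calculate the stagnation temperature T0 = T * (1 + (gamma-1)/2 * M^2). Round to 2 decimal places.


Step 1: (gamma-1)/2 = 0.2
Step 2: M^2 = 1.6641
Step 3: 1 + 0.2 * 1.6641 = 1.33282
Step 4: T0 = 261.3 * 1.33282 = 348.27 K

348.27


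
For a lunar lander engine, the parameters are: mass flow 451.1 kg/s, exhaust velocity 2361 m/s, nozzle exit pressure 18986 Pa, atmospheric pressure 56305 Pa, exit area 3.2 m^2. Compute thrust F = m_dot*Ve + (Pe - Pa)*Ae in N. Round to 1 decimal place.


Step 1: Momentum thrust = m_dot * Ve = 451.1 * 2361 = 1065047.1 N
Step 2: Pressure thrust = (Pe - Pa) * Ae = (18986 - 56305) * 3.2 = -119420.8 N
Step 3: Total thrust F = 1065047.1 + -119420.8 = 945626.3 N

945626.3


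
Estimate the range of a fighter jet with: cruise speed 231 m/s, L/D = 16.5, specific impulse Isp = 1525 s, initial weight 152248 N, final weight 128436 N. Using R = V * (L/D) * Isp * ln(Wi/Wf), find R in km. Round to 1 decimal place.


Step 1: Coefficient = V * (L/D) * Isp = 231 * 16.5 * 1525 = 5812537.5 m
Step 2: Wi/Wf = 152248 / 128436 = 1.1854
Step 3: ln(1.1854) = 0.17008
Step 4: R = 5812537.5 * 0.17008 = 988596.6 m = 988.6 km

988.6


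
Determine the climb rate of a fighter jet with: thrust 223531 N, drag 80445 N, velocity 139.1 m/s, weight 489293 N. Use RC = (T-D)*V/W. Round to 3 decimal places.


Step 1: Excess thrust = T - D = 223531 - 80445 = 143086 N
Step 2: Excess power = 143086 * 139.1 = 19903262.6 W
Step 3: RC = 19903262.6 / 489293 = 40.678 m/s

40.678


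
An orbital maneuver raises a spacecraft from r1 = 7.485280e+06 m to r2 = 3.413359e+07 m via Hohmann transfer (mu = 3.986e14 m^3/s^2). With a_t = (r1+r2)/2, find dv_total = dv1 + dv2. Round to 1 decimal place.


Step 1: Transfer semi-major axis a_t = (7.485280e+06 + 3.413359e+07) / 2 = 2.080944e+07 m
Step 2: v1 (circular at r1) = sqrt(mu/r1) = 7297.34 m/s
Step 3: v_t1 = sqrt(mu*(2/r1 - 1/a_t)) = 9345.99 m/s
Step 4: dv1 = |9345.99 - 7297.34| = 2048.65 m/s
Step 5: v2 (circular at r2) = 3417.26 m/s, v_t2 = 2049.52 m/s
Step 6: dv2 = |3417.26 - 2049.52| = 1367.74 m/s
Step 7: Total delta-v = 2048.65 + 1367.74 = 3416.4 m/s

3416.4


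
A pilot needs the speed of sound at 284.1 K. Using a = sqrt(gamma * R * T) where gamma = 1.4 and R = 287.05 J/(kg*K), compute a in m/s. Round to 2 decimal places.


Step 1: gamma * R * T = 1.4 * 287.05 * 284.1 = 114171.267
Step 2: a = sqrt(114171.267) = 337.89 m/s

337.89


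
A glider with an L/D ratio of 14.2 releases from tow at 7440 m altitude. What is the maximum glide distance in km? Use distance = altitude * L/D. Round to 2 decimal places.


Step 1: Glide distance = altitude * L/D = 7440 * 14.2 = 105648.0 m
Step 2: Convert to km: 105648.0 / 1000 = 105.65 km

105.65


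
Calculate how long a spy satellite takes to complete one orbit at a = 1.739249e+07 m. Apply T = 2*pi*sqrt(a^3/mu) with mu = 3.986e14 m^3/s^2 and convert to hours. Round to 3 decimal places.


Step 1: a^3 / mu = 5.261206e+21 / 3.986e14 = 1.319921e+07
Step 2: sqrt(1.319921e+07) = 3633.0719 s
Step 3: T = 2*pi * 3633.0719 = 22827.26 s
Step 4: T in hours = 22827.26 / 3600 = 6.341 hours

6.341


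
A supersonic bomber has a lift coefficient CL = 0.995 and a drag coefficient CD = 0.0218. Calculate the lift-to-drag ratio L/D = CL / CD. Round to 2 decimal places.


Step 1: L/D = CL / CD = 0.995 / 0.0218
Step 2: L/D = 45.64

45.64


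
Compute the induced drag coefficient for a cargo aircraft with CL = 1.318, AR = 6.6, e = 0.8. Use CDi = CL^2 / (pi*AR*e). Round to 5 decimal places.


Step 1: CL^2 = 1.318^2 = 1.737124
Step 2: pi * AR * e = 3.14159 * 6.6 * 0.8 = 16.587609
Step 3: CDi = 1.737124 / 16.587609 = 0.10472

0.10472


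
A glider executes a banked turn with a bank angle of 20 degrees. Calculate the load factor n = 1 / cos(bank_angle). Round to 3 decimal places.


Step 1: Convert 20 degrees to radians = 0.349066
Step 2: cos(20 deg) = 0.939693
Step 3: n = 1 / 0.939693 = 1.064

1.064


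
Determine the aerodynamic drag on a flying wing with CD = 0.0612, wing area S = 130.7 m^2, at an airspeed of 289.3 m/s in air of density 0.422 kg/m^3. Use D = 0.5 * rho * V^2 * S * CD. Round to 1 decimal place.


Step 1: Dynamic pressure q = 0.5 * 0.422 * 289.3^2 = 17659.5374 Pa
Step 2: Drag D = q * S * CD = 17659.5374 * 130.7 * 0.0612
Step 3: D = 141255.8 N

141255.8


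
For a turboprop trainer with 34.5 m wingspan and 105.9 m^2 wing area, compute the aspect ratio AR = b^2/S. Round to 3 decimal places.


Step 1: b^2 = 34.5^2 = 1190.25
Step 2: AR = 1190.25 / 105.9 = 11.239

11.239


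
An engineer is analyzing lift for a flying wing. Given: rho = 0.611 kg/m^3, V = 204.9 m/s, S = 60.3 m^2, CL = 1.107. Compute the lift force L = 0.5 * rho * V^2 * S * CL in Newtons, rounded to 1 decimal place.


Step 1: Calculate dynamic pressure q = 0.5 * 0.611 * 204.9^2 = 0.5 * 0.611 * 41984.01 = 12826.1151 Pa
Step 2: Multiply by wing area and lift coefficient: L = 12826.1151 * 60.3 * 1.107
Step 3: L = 773414.7378 * 1.107 = 856170.1 N

856170.1


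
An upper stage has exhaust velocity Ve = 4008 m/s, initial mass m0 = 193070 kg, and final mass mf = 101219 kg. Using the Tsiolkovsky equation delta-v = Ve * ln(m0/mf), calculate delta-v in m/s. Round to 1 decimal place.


Step 1: Mass ratio m0/mf = 193070 / 101219 = 1.907448
Step 2: ln(1.907448) = 0.645766
Step 3: delta-v = 4008 * 0.645766 = 2588.2 m/s

2588.2


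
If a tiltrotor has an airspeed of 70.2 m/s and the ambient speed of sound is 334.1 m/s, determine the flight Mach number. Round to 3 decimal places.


Step 1: M = V / a = 70.2 / 334.1
Step 2: M = 0.210

0.210


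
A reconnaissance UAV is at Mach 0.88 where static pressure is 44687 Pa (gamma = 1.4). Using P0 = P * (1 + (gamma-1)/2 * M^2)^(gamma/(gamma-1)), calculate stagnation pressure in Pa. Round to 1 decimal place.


Step 1: (gamma-1)/2 * M^2 = 0.2 * 0.7744 = 0.15488
Step 2: 1 + 0.15488 = 1.15488
Step 3: Exponent gamma/(gamma-1) = 3.5
Step 4: P0 = 44687 * 1.15488^3.5 = 73970.8 Pa

73970.8


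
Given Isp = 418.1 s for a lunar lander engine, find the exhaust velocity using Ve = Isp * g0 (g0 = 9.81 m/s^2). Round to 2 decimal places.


Step 1: Ve = Isp * g0 = 418.1 * 9.81
Step 2: Ve = 4101.56 m/s

4101.56


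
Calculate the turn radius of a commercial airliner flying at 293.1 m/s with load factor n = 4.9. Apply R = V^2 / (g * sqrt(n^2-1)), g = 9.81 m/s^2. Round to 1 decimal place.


Step 1: V^2 = 293.1^2 = 85907.61
Step 2: n^2 - 1 = 4.9^2 - 1 = 23.01
Step 3: sqrt(23.01) = 4.796874
Step 4: R = 85907.61 / (9.81 * 4.796874) = 1825.6 m

1825.6


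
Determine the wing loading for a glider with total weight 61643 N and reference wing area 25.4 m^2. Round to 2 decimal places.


Step 1: Wing loading = W / S = 61643 / 25.4
Step 2: Wing loading = 2426.89 N/m^2

2426.89


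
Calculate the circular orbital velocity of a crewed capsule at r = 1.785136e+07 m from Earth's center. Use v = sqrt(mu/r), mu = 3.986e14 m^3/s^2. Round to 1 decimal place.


Step 1: mu / r = 3.986e14 / 1.785136e+07 = 22328830.9686
Step 2: v = sqrt(22328830.9686) = 4725.3 m/s

4725.3
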